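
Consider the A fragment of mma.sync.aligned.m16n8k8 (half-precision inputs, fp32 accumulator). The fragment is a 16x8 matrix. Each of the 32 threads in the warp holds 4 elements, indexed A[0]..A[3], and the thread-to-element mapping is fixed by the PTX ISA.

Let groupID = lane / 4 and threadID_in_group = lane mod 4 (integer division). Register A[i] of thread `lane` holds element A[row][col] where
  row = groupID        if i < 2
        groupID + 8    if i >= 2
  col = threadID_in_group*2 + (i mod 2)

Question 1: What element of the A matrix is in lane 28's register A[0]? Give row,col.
lane 28: G=7 (28/4), T=0 (28%4)
i=0: r=7+0=7, c=0*2+0=0

7,0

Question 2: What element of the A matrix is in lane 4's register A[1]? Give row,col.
1,1

lane 4->4/4=1, 4 mod 4=0
i=1  r:1+0->1  c:2·0+1->1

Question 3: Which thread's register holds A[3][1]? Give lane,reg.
12,1

r=3→G=3,rhi=0  c=1→T=0,p=1
L=3*4+0=12  i=0*2+1=1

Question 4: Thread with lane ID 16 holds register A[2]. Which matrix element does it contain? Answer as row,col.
16: grp=4,tig=0
[2] (4+8,0*2+0) = (12,0)

12,0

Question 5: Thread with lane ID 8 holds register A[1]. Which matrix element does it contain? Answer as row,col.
L=8→G=8>>2=2, T=8&3=0
[1]→row 2+0=2  col 0·2+1=1

2,1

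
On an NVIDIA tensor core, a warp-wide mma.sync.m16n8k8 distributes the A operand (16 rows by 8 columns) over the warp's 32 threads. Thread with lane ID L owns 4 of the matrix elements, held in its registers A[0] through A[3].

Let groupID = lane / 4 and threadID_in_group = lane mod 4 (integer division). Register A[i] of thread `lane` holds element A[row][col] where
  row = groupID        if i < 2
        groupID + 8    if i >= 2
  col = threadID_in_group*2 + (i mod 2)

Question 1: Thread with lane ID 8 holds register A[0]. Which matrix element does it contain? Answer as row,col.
8: g=2,t=0
[0] (2+0,0*2+0) = (2,0)

2,0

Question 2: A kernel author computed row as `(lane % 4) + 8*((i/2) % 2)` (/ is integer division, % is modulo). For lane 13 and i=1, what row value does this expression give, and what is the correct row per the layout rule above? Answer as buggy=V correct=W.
`(lane % 4) + 8*((i/2) % 2)`[13,1]->1
L=13->gid=13>>2=3, tid=13&3=1
[1]->row 3+0=3  col 1·2+1=3
row: 1 vs 3

buggy=1 correct=3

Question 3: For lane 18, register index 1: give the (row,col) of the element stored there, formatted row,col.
4,5

lane 18->18/4=4, 18 mod 4=2
i=1  r:4+0->4  c:2·2+1->5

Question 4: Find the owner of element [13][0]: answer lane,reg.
r=13→G=5,rhi=1  c=0→T=0,p=0
L=5*4+0=20  i=1*2+0=2

20,2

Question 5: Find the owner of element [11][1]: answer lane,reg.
r=11->g=3,rb=1  c=1->t=0,b0=1
L=3*4+0=12  i=1*2+1=3

12,3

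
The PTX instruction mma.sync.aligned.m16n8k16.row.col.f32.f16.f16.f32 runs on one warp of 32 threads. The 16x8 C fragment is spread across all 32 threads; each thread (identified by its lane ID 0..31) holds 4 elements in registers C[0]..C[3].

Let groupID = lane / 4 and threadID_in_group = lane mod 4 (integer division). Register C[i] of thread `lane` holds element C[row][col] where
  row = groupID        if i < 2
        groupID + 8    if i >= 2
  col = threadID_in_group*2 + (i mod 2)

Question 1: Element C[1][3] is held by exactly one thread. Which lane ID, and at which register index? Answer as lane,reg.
5,1

r: 1->gid=1,r8=0  c: 3->tid=1,i&1=1
L=1*4+1=5  i=0*2+1=1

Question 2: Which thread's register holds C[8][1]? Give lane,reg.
0,3

r=8->g=0,rb=1  c=1->t=0,b0=1
L=0*4+0=0  i=1*2+1=3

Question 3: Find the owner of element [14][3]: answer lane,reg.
r:14=>grp=6,rB=1  c:3=>tig=1,lo=1
L=6*4+1=25  i=1*2+1=3

25,3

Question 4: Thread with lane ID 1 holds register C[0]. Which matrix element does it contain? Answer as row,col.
0,2

1: grp=0,tig=1
[0] (0+0,1*2+0) = (0,2)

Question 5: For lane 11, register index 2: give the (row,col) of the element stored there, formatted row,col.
L=11->g=11>>2=2, t=11&3=3
[2]->row 2+8=10  col 3·2+0=6

10,6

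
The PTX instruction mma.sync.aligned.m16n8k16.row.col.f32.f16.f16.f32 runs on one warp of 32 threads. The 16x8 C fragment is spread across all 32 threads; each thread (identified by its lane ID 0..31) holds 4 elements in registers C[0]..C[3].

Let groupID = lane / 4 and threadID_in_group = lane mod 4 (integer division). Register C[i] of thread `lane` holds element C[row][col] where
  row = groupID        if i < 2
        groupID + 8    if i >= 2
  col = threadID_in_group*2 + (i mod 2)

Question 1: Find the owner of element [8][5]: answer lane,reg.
2,3

r=8→G=0,rhi=1  c=5→T=2,p=1
L=0*4+2=2  i=1*2+1=3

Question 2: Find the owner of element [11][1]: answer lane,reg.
12,3

r=11⇒gr=3,Rb=1  c=1⇒th=0,odd=1
L=3*4+0=12  i=1*2+1=3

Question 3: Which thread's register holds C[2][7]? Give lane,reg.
r: 2->gid=2,r8=0  c: 7->tid=3,i&1=1
L=2*4+3=11  i=0*2+1=1

11,1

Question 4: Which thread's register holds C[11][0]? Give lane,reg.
12,2

r:11=>grp=3,rB=1  c:0=>tig=0,lo=0
L=3*4+0=12  i=1*2+0=2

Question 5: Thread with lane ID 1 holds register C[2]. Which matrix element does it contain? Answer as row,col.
lane 1⇒1/4=0, 1 mod 4=1
i=2  r:0+8⇒8  c:2·1+0⇒2

8,2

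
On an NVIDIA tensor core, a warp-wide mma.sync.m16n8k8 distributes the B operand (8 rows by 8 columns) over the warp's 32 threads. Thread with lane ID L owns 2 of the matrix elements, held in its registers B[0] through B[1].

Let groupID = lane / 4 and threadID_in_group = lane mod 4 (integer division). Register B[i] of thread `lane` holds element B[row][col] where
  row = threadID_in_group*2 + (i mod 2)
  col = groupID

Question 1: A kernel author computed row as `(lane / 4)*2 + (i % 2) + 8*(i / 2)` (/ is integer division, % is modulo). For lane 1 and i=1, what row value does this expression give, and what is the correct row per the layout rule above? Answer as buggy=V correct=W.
`(lane / 4)*2 + (i % 2) + 8*(i / 2)`[1,1]⇒1
1: gr=0,th=1
[1] (1*2+1,0) = (3,0)
row: 1 vs 3

buggy=1 correct=3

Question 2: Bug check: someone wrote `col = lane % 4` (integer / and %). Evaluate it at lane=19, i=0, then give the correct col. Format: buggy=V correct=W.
`lane % 4`[19,0]→3
lane 19→19/4=4, 19 mod 4=3
i=0  r:2·3+0→6  c:4
col: 3 vs 4

buggy=3 correct=4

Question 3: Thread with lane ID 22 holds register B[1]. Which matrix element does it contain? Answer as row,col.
5,5

L=22→G=22>>2=5, T=22&3=2
[1]→row 2·2+1=5  col G=5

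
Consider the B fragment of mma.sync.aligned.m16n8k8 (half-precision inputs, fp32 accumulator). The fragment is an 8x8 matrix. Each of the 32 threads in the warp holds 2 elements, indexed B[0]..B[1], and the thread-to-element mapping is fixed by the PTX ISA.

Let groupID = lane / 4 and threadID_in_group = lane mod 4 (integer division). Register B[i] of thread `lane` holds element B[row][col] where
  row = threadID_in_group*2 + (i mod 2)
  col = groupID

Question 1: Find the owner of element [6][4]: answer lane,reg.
19,0

c: 4->gid=4  r: 6->tid=3,i&1=0
L=4*4+3=19  i=0=0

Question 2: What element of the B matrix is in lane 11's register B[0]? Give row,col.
6,2

11: gid=2,tid=3
[0] (3*2+0,2) = (6,2)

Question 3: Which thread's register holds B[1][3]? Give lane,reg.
c:3=>grp=3  r:1=>tig=0,lo=1
L=3*4+0=12  i=1=1

12,1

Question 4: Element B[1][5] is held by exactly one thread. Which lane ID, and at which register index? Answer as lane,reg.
20,1

c=5->g=5  r=1->t=0,b0=1
L=5*4+0=20  i=1=1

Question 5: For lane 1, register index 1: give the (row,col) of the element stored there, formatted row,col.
3,0

1: gr=0,th=1
[1] (1*2+1,0) = (3,0)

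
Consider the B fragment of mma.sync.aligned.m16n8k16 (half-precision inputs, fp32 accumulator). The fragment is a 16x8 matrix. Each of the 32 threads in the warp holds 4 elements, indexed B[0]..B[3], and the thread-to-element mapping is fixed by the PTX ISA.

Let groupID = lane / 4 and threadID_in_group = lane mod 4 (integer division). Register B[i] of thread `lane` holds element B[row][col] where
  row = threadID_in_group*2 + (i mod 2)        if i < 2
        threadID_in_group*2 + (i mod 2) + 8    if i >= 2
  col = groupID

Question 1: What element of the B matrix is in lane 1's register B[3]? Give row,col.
11,0

lane 1⇒1/4=0, 1 mod 4=1
i=3  r:2·1+1+8⇒11  c:0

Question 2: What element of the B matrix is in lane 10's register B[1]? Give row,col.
10: g=2,t=2
[1] (2*2+1+0,2) = (5,2)

5,2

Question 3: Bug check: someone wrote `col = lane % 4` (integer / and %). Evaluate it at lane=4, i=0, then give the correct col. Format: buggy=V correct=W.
buggy=0 correct=1

`lane % 4`[4,0]->0
4: gid=1,tid=0
[0] (0*2+0+0,1) = (0,1)
col: 0 vs 1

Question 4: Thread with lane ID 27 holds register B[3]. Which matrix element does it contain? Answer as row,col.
15,6

lane 27: G=6 (27/4), T=3 (27%4)
i=3: r=3*2+1+8=15, c=G=6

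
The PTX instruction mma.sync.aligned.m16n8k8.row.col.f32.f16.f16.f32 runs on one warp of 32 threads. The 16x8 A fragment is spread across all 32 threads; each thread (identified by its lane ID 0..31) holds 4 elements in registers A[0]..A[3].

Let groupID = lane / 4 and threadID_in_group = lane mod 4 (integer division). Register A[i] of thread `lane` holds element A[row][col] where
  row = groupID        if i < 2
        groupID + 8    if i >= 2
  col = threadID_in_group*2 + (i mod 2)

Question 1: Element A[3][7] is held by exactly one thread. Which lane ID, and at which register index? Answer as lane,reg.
15,1

r=3→G=3,rhi=0  c=7→T=3,p=1
L=3*4+3=15  i=0*2+1=1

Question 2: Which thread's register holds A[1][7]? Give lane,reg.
r=1⇒gr=1,Rb=0  c=7⇒th=3,odd=1
L=1*4+3=7  i=0*2+1=1

7,1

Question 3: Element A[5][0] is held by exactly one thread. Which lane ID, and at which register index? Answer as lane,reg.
20,0

r:5=>grp=5,rB=0  c:0=>tig=0,lo=0
L=5*4+0=20  i=0*2+0=0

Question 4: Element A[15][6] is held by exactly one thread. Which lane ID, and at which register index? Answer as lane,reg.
31,2

r=15⇒gr=7,Rb=1  c=6⇒th=3,odd=0
L=7*4+3=31  i=1*2+0=2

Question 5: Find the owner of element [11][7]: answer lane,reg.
r=11->g=3,rb=1  c=7->t=3,b0=1
L=3*4+3=15  i=1*2+1=3

15,3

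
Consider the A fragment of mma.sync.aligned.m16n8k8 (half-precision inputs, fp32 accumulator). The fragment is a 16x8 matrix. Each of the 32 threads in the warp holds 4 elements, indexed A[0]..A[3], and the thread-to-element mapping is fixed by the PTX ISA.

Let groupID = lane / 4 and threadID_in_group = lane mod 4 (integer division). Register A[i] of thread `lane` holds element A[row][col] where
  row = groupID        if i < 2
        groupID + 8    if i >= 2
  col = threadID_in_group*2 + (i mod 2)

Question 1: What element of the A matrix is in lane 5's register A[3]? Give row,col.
lane 5->5/4=1, 5 mod 4=1
i=3  r:1+8->9  c:2·1+1->3

9,3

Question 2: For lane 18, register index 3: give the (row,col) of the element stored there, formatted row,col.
12,5

lane 18: gr=4 (18/4), th=2 (18%4)
i=3: r=4+8=12, c=2*2+1=5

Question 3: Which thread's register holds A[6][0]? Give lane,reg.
r=6→G=6,rhi=0  c=0→T=0,p=0
L=6*4+0=24  i=0*2+0=0

24,0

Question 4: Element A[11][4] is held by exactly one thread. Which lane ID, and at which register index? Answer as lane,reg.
14,2

r:11=>grp=3,rB=1  c:4=>tig=2,lo=0
L=3*4+2=14  i=1*2+0=2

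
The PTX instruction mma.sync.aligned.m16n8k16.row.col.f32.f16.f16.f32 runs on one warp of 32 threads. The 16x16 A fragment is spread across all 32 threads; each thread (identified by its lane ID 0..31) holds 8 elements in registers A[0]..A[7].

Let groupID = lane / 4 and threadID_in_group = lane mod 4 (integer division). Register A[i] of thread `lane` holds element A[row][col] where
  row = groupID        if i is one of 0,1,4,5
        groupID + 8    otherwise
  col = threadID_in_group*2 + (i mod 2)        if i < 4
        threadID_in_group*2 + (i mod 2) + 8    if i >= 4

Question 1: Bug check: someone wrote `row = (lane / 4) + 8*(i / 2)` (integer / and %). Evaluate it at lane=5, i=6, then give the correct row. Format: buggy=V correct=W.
`(lane / 4) + 8*(i / 2)`[5,6]→25
5: G=1,T=1
[6] (1+8,1*2+0+8) = (9,10)
row: 25 vs 9

buggy=25 correct=9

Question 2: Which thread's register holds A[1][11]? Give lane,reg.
r=1->g=1,rb=0  c=11->cb=1,t=1,b0=1
L=1*4+1=5  i=1*4+0*2+1=5

5,5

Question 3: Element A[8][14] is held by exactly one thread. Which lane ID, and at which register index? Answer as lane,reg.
r: 8->gid=0,r8=1  c: 14->c8=1,tid=3,i&1=0
L=0*4+3=3  i=1*4+1*2+0=6

3,6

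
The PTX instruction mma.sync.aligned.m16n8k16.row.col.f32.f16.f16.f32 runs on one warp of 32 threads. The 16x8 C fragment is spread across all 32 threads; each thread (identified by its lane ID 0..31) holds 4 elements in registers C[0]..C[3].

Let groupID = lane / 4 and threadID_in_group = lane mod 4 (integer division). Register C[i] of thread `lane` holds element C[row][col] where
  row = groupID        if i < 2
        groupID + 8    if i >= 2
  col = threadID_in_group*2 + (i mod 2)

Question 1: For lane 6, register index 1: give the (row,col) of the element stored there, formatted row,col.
L=6⇒gr=6>>2=1, th=6&3=2
[1]⇒row 1+0=1  col 2·2+1=5

1,5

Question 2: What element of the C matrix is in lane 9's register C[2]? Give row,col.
9: g=2,t=1
[2] (2+8,1*2+0) = (10,2)

10,2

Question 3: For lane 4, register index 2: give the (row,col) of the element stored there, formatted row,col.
lane 4->4/4=1, 4 mod 4=0
i=2  r:1+8->9  c:2·0+0->0

9,0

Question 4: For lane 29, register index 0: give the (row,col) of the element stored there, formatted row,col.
7,2

lane 29: gr=7 (29/4), th=1 (29%4)
i=0: r=7+0=7, c=1*2+0=2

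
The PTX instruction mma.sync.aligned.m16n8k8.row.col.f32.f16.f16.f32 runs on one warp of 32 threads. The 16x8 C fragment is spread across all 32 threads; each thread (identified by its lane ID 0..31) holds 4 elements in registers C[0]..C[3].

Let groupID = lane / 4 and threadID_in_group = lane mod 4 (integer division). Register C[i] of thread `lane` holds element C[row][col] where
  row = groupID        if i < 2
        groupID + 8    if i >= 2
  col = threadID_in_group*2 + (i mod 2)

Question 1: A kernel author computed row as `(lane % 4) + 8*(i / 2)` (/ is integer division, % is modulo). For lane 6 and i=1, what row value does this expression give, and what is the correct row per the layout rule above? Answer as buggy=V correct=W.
buggy=2 correct=1

`(lane % 4) + 8*(i / 2)`[6,1]->2
L=6->gid=6>>2=1, tid=6&3=2
[1]->row 1+0=1  col 2·2+1=5
row: 2 vs 1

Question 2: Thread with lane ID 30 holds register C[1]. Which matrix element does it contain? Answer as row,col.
30: gid=7,tid=2
[1] (7+0,2*2+1) = (7,5)

7,5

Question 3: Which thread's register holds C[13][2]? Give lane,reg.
r:13=>grp=5,rB=1  c:2=>tig=1,lo=0
L=5*4+1=21  i=1*2+0=2

21,2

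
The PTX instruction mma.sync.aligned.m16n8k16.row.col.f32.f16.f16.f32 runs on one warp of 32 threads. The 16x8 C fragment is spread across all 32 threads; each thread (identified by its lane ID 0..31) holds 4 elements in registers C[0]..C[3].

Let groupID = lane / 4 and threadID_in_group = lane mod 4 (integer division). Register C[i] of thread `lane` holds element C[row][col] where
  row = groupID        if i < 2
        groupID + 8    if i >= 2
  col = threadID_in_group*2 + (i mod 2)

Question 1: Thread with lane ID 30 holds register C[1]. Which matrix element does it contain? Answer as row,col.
7,5

lane 30->30/4=7, 30 mod 4=2
i=1  r:7+0->7  c:2·2+1->5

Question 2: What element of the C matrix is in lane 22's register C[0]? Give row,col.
5,4

L=22→G=22>>2=5, T=22&3=2
[0]→row 5+0=5  col 2·2+0=4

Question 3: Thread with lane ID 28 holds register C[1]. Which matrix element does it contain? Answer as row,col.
7,1

lane 28=>28/4=7, 28 mod 4=0
i=1  r:7+0=>7  c:2·0+1=>1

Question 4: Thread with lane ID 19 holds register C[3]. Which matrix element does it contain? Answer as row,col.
12,7

lane 19: gid=4 (19/4), tid=3 (19%4)
i=3: r=4+8=12, c=3*2+1=7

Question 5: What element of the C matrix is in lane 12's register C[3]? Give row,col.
11,1

L=12=>grp=12>>2=3, tig=12&3=0
[3]=>row 3+8=11  col 0·2+1=1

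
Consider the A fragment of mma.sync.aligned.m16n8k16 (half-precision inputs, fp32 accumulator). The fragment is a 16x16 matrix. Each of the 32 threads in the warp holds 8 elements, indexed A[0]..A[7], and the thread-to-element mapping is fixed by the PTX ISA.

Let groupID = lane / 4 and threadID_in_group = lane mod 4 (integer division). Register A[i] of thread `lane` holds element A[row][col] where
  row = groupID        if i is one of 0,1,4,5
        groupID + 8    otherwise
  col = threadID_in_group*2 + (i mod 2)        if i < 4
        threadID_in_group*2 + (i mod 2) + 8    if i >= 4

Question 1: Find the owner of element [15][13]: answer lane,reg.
r: 15->gid=7,r8=1  c: 13->c8=1,tid=2,i&1=1
L=7*4+2=30  i=1*4+1*2+1=7

30,7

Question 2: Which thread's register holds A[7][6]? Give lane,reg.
r=7->g=7,rb=0  c=6->cb=0,t=3,b0=0
L=7*4+3=31  i=0*4+0*2+0=0

31,0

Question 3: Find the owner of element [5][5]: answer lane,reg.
22,1

r: 5->gid=5,r8=0  c: 5->c8=0,tid=2,i&1=1
L=5*4+2=22  i=0*4+0*2+1=1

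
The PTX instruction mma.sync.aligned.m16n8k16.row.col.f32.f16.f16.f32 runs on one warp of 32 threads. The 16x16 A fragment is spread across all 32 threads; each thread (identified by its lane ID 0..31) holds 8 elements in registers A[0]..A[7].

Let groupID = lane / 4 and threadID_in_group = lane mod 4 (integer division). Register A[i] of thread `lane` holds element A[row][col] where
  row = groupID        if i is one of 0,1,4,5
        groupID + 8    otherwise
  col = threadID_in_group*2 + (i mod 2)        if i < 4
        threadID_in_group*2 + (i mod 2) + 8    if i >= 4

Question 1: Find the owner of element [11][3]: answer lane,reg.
13,3

r=11->g=3,rb=1  c=3->cb=0,t=1,b0=1
L=3*4+1=13  i=0*4+1*2+1=3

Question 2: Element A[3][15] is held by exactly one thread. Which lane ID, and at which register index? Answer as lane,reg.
15,5

r=3→G=3,rhi=0  c=15→chi=1,T=3,p=1
L=3*4+3=15  i=1*4+0*2+1=5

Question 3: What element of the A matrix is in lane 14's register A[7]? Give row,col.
L=14->gid=14>>2=3, tid=14&3=2
[7]->row 3+8=11  col 2·2+1+8=13

11,13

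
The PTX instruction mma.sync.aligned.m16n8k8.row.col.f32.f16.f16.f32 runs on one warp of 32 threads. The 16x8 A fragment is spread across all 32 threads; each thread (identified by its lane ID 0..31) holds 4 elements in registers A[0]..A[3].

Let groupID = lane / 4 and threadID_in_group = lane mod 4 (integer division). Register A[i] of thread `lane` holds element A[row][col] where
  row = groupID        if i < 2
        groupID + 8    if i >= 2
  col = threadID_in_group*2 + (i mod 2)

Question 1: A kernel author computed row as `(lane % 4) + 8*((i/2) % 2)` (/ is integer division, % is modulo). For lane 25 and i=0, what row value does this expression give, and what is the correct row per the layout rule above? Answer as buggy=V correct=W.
`(lane % 4) + 8*((i/2) % 2)`[25,0]⇒1
lane 25: gr=6 (25/4), th=1 (25%4)
i=0: r=6+0=6, c=1*2+0=2
row: 1 vs 6

buggy=1 correct=6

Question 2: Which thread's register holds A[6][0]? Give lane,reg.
24,0

r:6=>grp=6,rB=0  c:0=>tig=0,lo=0
L=6*4+0=24  i=0*2+0=0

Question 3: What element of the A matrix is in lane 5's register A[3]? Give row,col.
9,3

lane 5: g=1 (5/4), t=1 (5%4)
i=3: r=1+8=9, c=1*2+1=3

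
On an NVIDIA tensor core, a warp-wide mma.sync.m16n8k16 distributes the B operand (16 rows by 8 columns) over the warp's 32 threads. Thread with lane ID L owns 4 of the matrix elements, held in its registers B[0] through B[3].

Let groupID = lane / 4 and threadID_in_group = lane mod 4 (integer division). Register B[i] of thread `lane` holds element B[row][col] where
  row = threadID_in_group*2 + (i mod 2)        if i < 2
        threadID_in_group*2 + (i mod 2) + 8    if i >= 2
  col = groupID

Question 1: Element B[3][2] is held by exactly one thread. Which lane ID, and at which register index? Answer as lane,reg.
9,1

c: 2->gid=2  r: 3->r8=0,tid=1,i&1=1
L=2*4+1=9  i=0*2+1=1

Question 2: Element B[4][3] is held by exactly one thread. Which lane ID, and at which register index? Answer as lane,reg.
14,0

c: 3->gid=3  r: 4->r8=0,tid=2,i&1=0
L=3*4+2=14  i=0*2+0=0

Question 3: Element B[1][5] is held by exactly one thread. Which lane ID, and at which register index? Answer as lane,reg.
c=5→G=5  r=1→rhi=0,T=0,p=1
L=5*4+0=20  i=0*2+1=1

20,1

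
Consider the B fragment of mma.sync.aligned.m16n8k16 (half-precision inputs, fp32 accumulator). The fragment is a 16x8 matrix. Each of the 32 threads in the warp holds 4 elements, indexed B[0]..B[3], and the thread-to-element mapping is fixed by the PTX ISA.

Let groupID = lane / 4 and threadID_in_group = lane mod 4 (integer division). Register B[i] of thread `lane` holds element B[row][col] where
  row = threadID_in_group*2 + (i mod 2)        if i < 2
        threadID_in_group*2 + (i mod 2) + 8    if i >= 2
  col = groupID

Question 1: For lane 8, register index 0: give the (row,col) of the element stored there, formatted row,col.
0,2

lane 8=>8/4=2, 8 mod 4=0
i=0  r:2·0+0+0=>0  c:2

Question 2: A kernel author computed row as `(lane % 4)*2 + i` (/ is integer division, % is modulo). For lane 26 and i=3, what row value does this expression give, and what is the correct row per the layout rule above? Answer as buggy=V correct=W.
`(lane % 4)*2 + i`[26,3]->7
lane 26: gid=6 (26/4), tid=2 (26%4)
i=3: r=2*2+1+8=13, c=gid=6
row: 7 vs 13

buggy=7 correct=13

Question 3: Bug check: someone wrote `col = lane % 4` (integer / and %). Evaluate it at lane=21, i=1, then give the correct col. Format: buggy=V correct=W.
`lane % 4`[21,1]⇒1
lane 21⇒21/4=5, 21 mod 4=1
i=1  r:2·1+1+0⇒3  c:5
col: 1 vs 5

buggy=1 correct=5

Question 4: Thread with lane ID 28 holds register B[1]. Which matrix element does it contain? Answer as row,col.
lane 28->28/4=7, 28 mod 4=0
i=1  r:2·0+1+0->1  c:7

1,7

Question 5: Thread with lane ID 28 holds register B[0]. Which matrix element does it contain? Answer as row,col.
28: G=7,T=0
[0] (0*2+0+0,7) = (0,7)

0,7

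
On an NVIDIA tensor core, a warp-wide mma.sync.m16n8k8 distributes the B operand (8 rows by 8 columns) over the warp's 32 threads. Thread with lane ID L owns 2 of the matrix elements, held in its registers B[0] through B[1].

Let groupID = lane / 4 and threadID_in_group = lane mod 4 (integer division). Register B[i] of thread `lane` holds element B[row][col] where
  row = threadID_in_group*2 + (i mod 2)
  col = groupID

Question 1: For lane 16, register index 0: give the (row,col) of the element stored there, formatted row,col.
lane 16: g=4 (16/4), t=0 (16%4)
i=0: r=0*2+0=0, c=g=4

0,4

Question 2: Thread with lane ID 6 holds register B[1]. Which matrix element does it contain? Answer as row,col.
5,1

6: g=1,t=2
[1] (2*2+1,1) = (5,1)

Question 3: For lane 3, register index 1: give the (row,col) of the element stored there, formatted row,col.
7,0

3: G=0,T=3
[1] (3*2+1,0) = (7,0)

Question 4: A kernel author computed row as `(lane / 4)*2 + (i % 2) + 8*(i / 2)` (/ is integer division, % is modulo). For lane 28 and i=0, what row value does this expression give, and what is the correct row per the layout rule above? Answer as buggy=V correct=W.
buggy=14 correct=0

`(lane / 4)*2 + (i % 2) + 8*(i / 2)`[28,0]->14
lane 28->28/4=7, 28 mod 4=0
i=0  r:2·0+0->0  c:7
row: 14 vs 0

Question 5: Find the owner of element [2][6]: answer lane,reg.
c:6=>grp=6  r:2=>tig=1,lo=0
L=6*4+1=25  i=0=0

25,0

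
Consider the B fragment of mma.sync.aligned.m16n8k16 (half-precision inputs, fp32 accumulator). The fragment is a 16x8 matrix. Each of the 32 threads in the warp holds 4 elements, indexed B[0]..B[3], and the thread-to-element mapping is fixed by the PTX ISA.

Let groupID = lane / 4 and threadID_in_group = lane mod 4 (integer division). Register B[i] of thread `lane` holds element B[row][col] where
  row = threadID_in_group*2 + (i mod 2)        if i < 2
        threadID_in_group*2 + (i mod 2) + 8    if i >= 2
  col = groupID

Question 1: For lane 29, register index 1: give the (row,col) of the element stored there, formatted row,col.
3,7

29: gid=7,tid=1
[1] (1*2+1+0,7) = (3,7)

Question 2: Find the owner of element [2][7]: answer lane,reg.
29,0

c: 7->gid=7  r: 2->r8=0,tid=1,i&1=0
L=7*4+1=29  i=0*2+0=0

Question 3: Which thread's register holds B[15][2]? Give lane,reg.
c=2→G=2  r=15→rhi=1,T=3,p=1
L=2*4+3=11  i=1*2+1=3

11,3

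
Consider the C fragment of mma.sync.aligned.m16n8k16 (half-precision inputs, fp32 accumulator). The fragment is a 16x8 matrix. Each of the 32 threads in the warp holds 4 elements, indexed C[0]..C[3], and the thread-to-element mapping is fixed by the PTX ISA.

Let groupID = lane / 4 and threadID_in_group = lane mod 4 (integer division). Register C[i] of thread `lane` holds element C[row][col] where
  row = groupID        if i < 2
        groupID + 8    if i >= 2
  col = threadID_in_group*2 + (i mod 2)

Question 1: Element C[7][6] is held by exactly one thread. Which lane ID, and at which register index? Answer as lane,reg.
31,0

r=7→G=7,rhi=0  c=6→T=3,p=0
L=7*4+3=31  i=0*2+0=0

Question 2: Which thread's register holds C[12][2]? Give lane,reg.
17,2

r=12->g=4,rb=1  c=2->t=1,b0=0
L=4*4+1=17  i=1*2+0=2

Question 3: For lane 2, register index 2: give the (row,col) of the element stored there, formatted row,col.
2: g=0,t=2
[2] (0+8,2*2+0) = (8,4)

8,4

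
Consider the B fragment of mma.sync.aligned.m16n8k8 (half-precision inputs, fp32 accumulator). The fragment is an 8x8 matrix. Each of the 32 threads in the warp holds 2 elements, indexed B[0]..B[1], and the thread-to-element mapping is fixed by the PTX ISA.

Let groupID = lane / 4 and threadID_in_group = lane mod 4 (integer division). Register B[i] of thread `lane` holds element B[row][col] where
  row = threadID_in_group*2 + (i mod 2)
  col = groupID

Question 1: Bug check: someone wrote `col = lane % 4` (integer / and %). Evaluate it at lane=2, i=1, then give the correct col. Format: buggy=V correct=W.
buggy=2 correct=0

`lane % 4`[2,1]=>2
2: grp=0,tig=2
[1] (2*2+1,0) = (5,0)
col: 2 vs 0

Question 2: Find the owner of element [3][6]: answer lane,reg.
c:6=>grp=6  r:3=>tig=1,lo=1
L=6*4+1=25  i=1=1

25,1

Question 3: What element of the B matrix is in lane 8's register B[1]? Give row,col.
L=8=>grp=8>>2=2, tig=8&3=0
[1]=>row 0·2+1=1  col grp=2

1,2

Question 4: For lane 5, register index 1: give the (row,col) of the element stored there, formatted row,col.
5: gid=1,tid=1
[1] (1*2+1,1) = (3,1)

3,1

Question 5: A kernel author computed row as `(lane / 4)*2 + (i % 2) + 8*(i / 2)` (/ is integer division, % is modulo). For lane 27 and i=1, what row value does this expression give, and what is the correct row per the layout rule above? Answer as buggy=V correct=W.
`(lane / 4)*2 + (i % 2) + 8*(i / 2)`[27,1]=>13
lane 27=>27/4=6, 27 mod 4=3
i=1  r:2·3+1=>7  c:6
row: 13 vs 7

buggy=13 correct=7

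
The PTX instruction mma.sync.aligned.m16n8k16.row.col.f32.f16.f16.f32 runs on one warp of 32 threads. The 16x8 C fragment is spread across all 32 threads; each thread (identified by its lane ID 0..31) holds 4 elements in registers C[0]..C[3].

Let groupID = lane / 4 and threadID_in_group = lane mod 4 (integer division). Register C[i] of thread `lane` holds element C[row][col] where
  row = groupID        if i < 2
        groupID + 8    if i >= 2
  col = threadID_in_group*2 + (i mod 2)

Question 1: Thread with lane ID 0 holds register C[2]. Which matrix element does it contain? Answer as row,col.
8,0

lane 0->0/4=0, 0 mod 4=0
i=2  r:0+8->8  c:2·0+0->0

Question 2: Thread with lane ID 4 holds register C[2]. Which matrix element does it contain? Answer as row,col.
9,0

L=4->g=4>>2=1, t=4&3=0
[2]->row 1+8=9  col 0·2+0=0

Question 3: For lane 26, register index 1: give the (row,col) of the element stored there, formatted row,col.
lane 26: gr=6 (26/4), th=2 (26%4)
i=1: r=6+0=6, c=2*2+1=5

6,5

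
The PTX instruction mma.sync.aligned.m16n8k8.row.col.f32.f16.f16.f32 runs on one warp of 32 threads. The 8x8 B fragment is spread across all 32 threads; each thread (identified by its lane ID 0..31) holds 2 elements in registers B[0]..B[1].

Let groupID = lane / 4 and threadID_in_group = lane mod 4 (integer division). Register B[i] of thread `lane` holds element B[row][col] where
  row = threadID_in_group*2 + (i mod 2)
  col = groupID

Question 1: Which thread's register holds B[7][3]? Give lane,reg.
c=3⇒gr=3  r=7⇒th=3,odd=1
L=3*4+3=15  i=1=1

15,1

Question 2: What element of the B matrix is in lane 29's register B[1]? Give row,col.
29: gr=7,th=1
[1] (1*2+1,7) = (3,7)

3,7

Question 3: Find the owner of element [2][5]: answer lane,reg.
c=5⇒gr=5  r=2⇒th=1,odd=0
L=5*4+1=21  i=0=0

21,0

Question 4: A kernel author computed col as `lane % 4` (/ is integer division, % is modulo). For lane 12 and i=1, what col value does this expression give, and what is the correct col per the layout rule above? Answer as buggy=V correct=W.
buggy=0 correct=3

`lane % 4`[12,1]=>0
L=12=>grp=12>>2=3, tig=12&3=0
[1]=>row 0·2+1=1  col grp=3
col: 0 vs 3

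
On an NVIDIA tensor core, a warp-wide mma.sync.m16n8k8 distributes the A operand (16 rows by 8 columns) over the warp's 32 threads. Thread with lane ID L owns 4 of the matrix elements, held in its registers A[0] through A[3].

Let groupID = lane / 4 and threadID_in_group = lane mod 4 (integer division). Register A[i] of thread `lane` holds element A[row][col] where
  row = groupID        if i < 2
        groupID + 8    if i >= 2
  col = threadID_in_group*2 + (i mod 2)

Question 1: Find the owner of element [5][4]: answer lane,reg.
r:5=>grp=5,rB=0  c:4=>tig=2,lo=0
L=5*4+2=22  i=0*2+0=0

22,0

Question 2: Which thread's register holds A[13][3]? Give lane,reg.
r:13=>grp=5,rB=1  c:3=>tig=1,lo=1
L=5*4+1=21  i=1*2+1=3

21,3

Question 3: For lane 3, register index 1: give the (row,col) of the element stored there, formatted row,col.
0,7

L=3->gid=3>>2=0, tid=3&3=3
[1]->row 0+0=0  col 3·2+1=7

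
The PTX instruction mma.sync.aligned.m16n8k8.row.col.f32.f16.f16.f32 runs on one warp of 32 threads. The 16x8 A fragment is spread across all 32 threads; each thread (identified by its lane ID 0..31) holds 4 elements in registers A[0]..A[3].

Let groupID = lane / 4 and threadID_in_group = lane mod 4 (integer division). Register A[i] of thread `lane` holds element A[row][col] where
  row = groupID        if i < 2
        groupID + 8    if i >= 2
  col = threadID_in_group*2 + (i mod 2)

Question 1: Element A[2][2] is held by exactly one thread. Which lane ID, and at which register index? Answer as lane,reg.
r=2->g=2,rb=0  c=2->t=1,b0=0
L=2*4+1=9  i=0*2+0=0

9,0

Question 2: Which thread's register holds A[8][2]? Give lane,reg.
r=8→G=0,rhi=1  c=2→T=1,p=0
L=0*4+1=1  i=1*2+0=2

1,2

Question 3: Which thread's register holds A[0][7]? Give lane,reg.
3,1

r:0=>grp=0,rB=0  c:7=>tig=3,lo=1
L=0*4+3=3  i=0*2+1=1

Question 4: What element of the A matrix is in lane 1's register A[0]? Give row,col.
lane 1: gr=0 (1/4), th=1 (1%4)
i=0: r=0+0=0, c=1*2+0=2

0,2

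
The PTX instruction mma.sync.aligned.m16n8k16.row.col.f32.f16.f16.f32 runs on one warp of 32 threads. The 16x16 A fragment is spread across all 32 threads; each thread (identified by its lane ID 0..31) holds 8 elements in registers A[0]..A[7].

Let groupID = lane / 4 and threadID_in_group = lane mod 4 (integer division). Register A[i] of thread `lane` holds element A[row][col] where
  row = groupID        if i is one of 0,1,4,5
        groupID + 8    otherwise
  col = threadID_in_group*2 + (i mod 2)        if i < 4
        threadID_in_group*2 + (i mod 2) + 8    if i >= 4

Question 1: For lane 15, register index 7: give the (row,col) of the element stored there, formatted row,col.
L=15->gid=15>>2=3, tid=15&3=3
[7]->row 3+8=11  col 3·2+1+8=15

11,15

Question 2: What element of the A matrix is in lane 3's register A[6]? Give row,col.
8,14

L=3->gid=3>>2=0, tid=3&3=3
[6]->row 0+8=8  col 3·2+0+8=14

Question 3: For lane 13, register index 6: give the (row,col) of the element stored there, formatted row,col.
11,10

L=13=>grp=13>>2=3, tig=13&3=1
[6]=>row 3+8=11  col 1·2+0+8=10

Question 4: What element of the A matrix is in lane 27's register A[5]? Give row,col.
lane 27: G=6 (27/4), T=3 (27%4)
i=5: r=6+0=6, c=3*2+1+8=15

6,15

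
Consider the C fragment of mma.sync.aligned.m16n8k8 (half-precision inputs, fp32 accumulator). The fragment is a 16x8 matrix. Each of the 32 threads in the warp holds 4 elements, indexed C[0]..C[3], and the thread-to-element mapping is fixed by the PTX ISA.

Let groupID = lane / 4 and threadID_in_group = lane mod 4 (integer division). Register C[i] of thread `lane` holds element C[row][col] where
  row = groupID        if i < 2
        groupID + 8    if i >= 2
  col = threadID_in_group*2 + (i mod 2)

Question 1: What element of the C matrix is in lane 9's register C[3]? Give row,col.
lane 9: grp=2 (9/4), tig=1 (9%4)
i=3: r=2+8=10, c=1*2+1=3

10,3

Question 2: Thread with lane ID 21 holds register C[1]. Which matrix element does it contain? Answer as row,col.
5,3

lane 21: G=5 (21/4), T=1 (21%4)
i=1: r=5+0=5, c=1*2+1=3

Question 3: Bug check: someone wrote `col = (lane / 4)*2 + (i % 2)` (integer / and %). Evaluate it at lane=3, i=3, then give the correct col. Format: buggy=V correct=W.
buggy=1 correct=7

`(lane / 4)*2 + (i % 2)`[3,3]->1
lane 3: g=0 (3/4), t=3 (3%4)
i=3: r=0+8=8, c=3*2+1=7
col: 1 vs 7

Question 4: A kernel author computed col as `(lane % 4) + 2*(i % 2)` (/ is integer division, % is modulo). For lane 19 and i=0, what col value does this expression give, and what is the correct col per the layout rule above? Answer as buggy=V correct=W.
`(lane % 4) + 2*(i % 2)`[19,0]→3
lane 19: G=4 (19/4), T=3 (19%4)
i=0: r=4+0=4, c=3*2+0=6
col: 3 vs 6

buggy=3 correct=6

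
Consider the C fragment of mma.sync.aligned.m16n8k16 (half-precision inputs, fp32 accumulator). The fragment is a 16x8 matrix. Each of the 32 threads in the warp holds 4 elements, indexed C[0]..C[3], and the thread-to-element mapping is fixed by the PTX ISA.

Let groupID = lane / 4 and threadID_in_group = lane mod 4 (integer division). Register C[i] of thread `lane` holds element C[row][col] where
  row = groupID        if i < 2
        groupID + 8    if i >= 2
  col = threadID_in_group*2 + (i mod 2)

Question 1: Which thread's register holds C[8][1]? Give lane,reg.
0,3

r: 8->gid=0,r8=1  c: 1->tid=0,i&1=1
L=0*4+0=0  i=1*2+1=3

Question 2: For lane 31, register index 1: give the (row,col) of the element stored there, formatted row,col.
lane 31: G=7 (31/4), T=3 (31%4)
i=1: r=7+0=7, c=3*2+1=7

7,7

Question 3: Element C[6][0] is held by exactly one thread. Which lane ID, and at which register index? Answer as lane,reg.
r=6⇒gr=6,Rb=0  c=0⇒th=0,odd=0
L=6*4+0=24  i=0*2+0=0

24,0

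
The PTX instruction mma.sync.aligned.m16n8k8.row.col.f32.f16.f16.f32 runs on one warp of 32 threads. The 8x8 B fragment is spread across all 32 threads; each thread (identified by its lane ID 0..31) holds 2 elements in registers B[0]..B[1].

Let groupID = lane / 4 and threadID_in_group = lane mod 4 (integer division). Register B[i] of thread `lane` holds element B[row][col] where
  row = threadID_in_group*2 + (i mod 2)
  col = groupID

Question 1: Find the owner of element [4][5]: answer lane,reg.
c=5⇒gr=5  r=4⇒th=2,odd=0
L=5*4+2=22  i=0=0

22,0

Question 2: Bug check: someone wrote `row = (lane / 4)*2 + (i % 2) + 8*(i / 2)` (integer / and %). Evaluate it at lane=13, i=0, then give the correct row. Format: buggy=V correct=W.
buggy=6 correct=2

`(lane / 4)*2 + (i % 2) + 8*(i / 2)`[13,0]→6
lane 13: G=3 (13/4), T=1 (13%4)
i=0: r=1*2+0=2, c=G=3
row: 6 vs 2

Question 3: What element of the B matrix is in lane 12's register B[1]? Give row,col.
lane 12: gid=3 (12/4), tid=0 (12%4)
i=1: r=0*2+1=1, c=gid=3

1,3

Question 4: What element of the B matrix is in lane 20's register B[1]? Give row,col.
1,5

20: g=5,t=0
[1] (0*2+1,5) = (1,5)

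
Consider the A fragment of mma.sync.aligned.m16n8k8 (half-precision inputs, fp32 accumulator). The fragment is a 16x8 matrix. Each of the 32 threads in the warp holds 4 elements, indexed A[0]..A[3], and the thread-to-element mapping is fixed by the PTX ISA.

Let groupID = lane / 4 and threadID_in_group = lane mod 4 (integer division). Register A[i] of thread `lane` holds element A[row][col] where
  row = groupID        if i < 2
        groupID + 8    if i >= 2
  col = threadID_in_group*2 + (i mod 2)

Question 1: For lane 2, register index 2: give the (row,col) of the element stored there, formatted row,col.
L=2->g=2>>2=0, t=2&3=2
[2]->row 0+8=8  col 2·2+0=4

8,4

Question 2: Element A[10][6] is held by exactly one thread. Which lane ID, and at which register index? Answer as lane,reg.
r=10⇒gr=2,Rb=1  c=6⇒th=3,odd=0
L=2*4+3=11  i=1*2+0=2

11,2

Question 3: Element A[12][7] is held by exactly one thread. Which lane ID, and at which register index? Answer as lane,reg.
19,3

r=12⇒gr=4,Rb=1  c=7⇒th=3,odd=1
L=4*4+3=19  i=1*2+1=3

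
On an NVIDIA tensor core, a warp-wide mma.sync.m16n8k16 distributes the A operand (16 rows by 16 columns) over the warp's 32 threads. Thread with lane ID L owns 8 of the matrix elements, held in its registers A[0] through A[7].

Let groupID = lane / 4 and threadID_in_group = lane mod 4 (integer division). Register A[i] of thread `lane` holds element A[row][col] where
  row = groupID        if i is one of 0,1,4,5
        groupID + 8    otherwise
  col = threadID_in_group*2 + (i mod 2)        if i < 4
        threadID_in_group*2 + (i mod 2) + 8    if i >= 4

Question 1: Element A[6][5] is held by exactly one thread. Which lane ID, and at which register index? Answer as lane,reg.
26,1

r=6->g=6,rb=0  c=5->cb=0,t=2,b0=1
L=6*4+2=26  i=0*4+0*2+1=1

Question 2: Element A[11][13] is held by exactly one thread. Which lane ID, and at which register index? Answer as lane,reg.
14,7

r=11->g=3,rb=1  c=13->cb=1,t=2,b0=1
L=3*4+2=14  i=1*4+1*2+1=7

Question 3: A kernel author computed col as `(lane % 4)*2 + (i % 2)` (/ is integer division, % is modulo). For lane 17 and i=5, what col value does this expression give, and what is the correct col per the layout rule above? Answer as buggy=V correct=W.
`(lane % 4)*2 + (i % 2)`[17,5]=>3
lane 17=>17/4=4, 17 mod 4=1
i=5  r:4+0=>4  c:2·1+1+8=>11
col: 3 vs 11

buggy=3 correct=11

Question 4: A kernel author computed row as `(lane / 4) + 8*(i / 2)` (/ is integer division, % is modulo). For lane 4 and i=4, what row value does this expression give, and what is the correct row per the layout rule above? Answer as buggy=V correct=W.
buggy=17 correct=1

`(lane / 4) + 8*(i / 2)`[4,4]->17
lane 4->4/4=1, 4 mod 4=0
i=4  r:1+0->1  c:2·0+0+8->8
row: 17 vs 1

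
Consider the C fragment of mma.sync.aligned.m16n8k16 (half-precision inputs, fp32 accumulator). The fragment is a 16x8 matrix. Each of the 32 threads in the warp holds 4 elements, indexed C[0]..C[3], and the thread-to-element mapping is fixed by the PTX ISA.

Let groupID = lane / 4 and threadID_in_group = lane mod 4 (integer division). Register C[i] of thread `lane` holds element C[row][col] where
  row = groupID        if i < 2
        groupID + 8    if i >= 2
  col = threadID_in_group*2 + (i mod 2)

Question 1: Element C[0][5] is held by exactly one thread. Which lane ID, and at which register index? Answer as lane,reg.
r:0=>grp=0,rB=0  c:5=>tig=2,lo=1
L=0*4+2=2  i=0*2+1=1

2,1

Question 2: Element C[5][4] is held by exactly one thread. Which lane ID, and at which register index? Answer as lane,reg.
r:5=>grp=5,rB=0  c:4=>tig=2,lo=0
L=5*4+2=22  i=0*2+0=0

22,0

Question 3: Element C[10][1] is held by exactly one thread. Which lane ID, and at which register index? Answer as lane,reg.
r=10→G=2,rhi=1  c=1→T=0,p=1
L=2*4+0=8  i=1*2+1=3

8,3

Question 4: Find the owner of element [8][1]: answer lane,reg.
0,3

r:8=>grp=0,rB=1  c:1=>tig=0,lo=1
L=0*4+0=0  i=1*2+1=3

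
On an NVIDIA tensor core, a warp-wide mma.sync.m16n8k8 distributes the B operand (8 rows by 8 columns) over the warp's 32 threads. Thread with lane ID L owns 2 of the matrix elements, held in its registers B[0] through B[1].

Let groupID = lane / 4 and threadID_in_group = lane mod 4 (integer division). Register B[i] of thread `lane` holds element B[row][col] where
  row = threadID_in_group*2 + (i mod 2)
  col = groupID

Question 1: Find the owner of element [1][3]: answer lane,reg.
12,1

c=3→G=3  r=1→T=0,p=1
L=3*4+0=12  i=1=1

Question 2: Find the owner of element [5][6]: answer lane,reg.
26,1

c: 6->gid=6  r: 5->tid=2,i&1=1
L=6*4+2=26  i=1=1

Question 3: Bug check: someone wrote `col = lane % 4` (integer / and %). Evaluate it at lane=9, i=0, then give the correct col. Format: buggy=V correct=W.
buggy=1 correct=2

`lane % 4`[9,0]⇒1
lane 9: gr=2 (9/4), th=1 (9%4)
i=0: r=1*2+0=2, c=gr=2
col: 1 vs 2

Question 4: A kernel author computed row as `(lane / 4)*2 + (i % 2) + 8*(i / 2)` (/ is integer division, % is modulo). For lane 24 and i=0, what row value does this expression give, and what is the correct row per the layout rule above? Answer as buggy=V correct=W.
buggy=12 correct=0

`(lane / 4)*2 + (i % 2) + 8*(i / 2)`[24,0]->12
24: gid=6,tid=0
[0] (0*2+0,6) = (0,6)
row: 12 vs 0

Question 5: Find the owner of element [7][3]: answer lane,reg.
c=3→G=3  r=7→T=3,p=1
L=3*4+3=15  i=1=1

15,1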